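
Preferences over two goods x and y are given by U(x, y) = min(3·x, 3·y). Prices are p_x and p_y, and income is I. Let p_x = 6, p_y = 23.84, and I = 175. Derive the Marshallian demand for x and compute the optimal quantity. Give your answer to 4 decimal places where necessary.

With perfect complements, no substitution: consume in ratio x:y = 3:3.
Budget: p_x·x + p_y·x = I, so (3·p_x + 3·p_y)·x = 3·I.
Demand: x*(p_x,p_y,I) = 3·I/(3·p_x + 3·p_y), y* = 3·I/(3·p_x + 3·p_y).
Here 3·6 + 3·23.84 = 89.52, giving x* = 5.8646.

x* = 5.8646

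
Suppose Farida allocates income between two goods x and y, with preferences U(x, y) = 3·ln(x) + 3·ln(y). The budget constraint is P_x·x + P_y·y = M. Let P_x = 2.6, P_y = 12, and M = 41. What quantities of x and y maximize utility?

x* = 7.8846, y* = 1.7083

MU_x/MU_y = (3·y)/(3·x); tangency sets this equal to P_x/P_y.
Rearranging, P_y·y = P_x·x. Substituting into the budget gives P_x·x·(1 + 1) = M.
Demand: x*(P_x,P_y,M) = 0.5·M/P_x and y* = 0.5·M/P_y.
At P_x=2.6, P_y=12, M=41: x* = 0.5·41/2.6 = 7.8846, y* = 1.7083.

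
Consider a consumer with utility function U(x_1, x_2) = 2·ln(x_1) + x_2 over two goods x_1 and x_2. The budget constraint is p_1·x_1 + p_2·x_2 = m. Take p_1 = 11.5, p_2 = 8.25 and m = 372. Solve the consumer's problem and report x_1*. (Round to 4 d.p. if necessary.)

Set MRS = p_1/p_2: (2/x_1)/1 = p_1/p_2.
So x_1*(p_1,p_2) = 2·p_2/p_1, independent of income; and x_2* = (m − 2·p_2)/p_2.
At the given prices: x_1* = 2·8.25/11.5 = 1.4348.

x_1* = 1.4348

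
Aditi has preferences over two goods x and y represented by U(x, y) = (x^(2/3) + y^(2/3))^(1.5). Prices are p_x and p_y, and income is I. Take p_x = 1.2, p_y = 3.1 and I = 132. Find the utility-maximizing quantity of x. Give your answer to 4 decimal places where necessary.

x* = 95.6652

From the CES first-order condition, (y/x)^(1/3) = p_x/p_y.
Solve for the ratio: y/x = [p_x/p_y]^(3).
With the ratio pinned down, the budget gives x* = I/(p_x + p_y·(y/x)) and y* = (y/x)·x*.
Numerically y/x = 0.058004, so x* = 132/(1.2 + 3.1·0.058004) = 95.6652.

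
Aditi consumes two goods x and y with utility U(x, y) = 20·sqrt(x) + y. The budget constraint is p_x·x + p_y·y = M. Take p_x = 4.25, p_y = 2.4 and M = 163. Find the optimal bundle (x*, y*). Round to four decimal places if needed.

x* = 31.8893, y* = 11.4461

MU_x = 10/√x, MU_y = 1. Tangency: 10/√x = p_x/p_y.
Thus x* = (10·p_y/p_x)² — independent of M — with the rest of income spent on y.
Plugging in: x* = (10·2.4/4.25)² = 31.8893, y* = 11.4461.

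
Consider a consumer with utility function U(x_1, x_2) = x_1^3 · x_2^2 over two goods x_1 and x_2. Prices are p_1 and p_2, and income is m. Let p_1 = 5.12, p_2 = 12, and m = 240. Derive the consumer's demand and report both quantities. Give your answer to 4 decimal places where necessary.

MU_x_1/MU_x_2 = (3·x_2)/(2·x_1); tangency sets this equal to p_1/p_2.
So 3·p_2·x_2 = 2·p_1·x_1; combined with the budget, a share 0.6 of income goes to x_1.
Demand: x_1*(p_1,p_2,m) = 0.6·m/p_1 and x_2* = 0.4·m/p_2.
At p_1=5.12, p_2=12, m=240: x_1* = 0.6·240/5.12 = 28.125, x_2* = 8.

x_1* = 28.125, x_2* = 8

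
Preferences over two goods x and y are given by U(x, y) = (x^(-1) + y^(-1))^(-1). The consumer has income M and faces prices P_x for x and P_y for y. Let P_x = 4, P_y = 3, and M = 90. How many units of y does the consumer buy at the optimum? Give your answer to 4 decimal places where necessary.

From the CES first-order condition, (y/x)^(2) = P_x/P_y.
Hence y/x = (P_x/P_y)^(1/(2)), i.e. raised to the 0.5 power.
Substitute y = (y/x)·x into the budget: x* = M/(P_x + P_y·(y/x)).
Numerically y/x = 1.154701, so x* = 90/(4 + 3·1.154701) = 12.0577 and y* = 1.154701·12.0577 = 13.923.

y* = 13.923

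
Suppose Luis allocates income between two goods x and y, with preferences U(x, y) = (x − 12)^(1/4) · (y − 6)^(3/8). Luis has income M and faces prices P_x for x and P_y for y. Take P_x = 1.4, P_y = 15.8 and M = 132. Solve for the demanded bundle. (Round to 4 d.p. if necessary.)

Substituting into the budget: x* = 12 + 0.4·(M − 12·P_x − 6·P_y)/P_x, and y* = 6 + 0.6·(…)/P_y.
Discretionary income = 132 − 12·1.4 − 6·15.8 = 20.4; x* = 12 + 0.4·20.4/1.4 = 17.8286; y* = 6 + 0.6·20.4/15.8 = 6.7747.

x* = 17.8286, y* = 6.7747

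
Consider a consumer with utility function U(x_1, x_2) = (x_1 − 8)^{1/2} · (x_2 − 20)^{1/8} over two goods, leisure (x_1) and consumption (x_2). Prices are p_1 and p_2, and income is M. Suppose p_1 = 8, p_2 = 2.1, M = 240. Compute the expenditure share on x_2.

MRS = 4·(x_2−20)/(x_1−8). Tangency with p_1/p_2 gives x_2−20 = (1/4)·(p_1/p_2)·(x_1−8).
Substituting into the budget: x_1* = 8 + 0.8·(M − 8·p_1 − 20·p_2)/p_1, and x_2* = 20 + 0.2·(…)/p_2.
Discretionary income = 240 − 8·8 − 20·2.1 = 134; x_1* = 8 + 0.8·134/8 = 21.4; x_2* = 20 + 0.2·134/2.1 = 32.7619.
Expenditure on x_2: 2.1·32.7619 = 68.8; share = 0.2867.

share on x_2 = 0.2867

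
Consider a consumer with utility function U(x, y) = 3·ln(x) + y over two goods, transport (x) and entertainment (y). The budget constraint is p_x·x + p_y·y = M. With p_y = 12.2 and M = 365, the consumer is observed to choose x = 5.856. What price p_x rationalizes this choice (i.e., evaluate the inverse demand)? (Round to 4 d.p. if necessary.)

MU_x = 3/x, MU_y = 1. Tangency: 3/x = p_x/p_y.
So x*(p_x,p_y) = 3·p_y/p_x, independent of income; and y* = (M − 3·p_y)/p_y.
Set x* = 5.856 in the demand function and solve for p_x: p_x = 6.25.

p_x = 6.25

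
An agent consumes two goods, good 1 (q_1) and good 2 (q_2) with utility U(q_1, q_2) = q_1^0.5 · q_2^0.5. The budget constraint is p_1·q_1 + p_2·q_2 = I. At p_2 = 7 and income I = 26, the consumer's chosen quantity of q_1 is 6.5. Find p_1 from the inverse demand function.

Tangency: MRS = q_2/q_1 = p_1/p_2.
Rearranging, p_2·q_2 = p_1·q_1. Substituting into the budget gives p_1·q_1·(1 + 1) = I.
Demand: q_1*(p_1,p_2,I) = 0.5·I/p_1 and q_2* = 0.5·I/p_2.
Set q_1* = 6.5 in the demand function and solve for p_1: p_1 = 2.

p_1 = 2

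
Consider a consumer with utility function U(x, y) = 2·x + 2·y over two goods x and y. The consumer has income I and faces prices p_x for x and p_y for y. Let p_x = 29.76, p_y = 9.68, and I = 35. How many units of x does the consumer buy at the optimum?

x* = 0

Linear utility — the consumer picks whichever good has higher MU/price: 2/29.76 = 0.0672 vs 2/9.68 = 0.2066.
y gives more utility per dollar, so spend all income on y: y* = I/p_y, x* = 0.
Numerically: x* = 0, y* = 3.6157.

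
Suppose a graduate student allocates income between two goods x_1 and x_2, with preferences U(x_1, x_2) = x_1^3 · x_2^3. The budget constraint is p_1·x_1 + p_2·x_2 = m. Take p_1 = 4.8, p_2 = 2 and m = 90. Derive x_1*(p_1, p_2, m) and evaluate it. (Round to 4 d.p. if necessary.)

x_1* = 9.375

Tangency: MRS = x_2/x_1 = p_1/p_2.
Rearranging, p_2·x_2 = p_1·x_1. Substituting into the budget gives p_1·x_1·(1 + 1) = m.
Demand: x_1*(p_1,p_2,m) = 0.5·m/p_1 and x_2* = 0.5·m/p_2.
At p_1=4.8, p_2=2, m=90: x_1* = 0.5·90/4.8 = 9.375.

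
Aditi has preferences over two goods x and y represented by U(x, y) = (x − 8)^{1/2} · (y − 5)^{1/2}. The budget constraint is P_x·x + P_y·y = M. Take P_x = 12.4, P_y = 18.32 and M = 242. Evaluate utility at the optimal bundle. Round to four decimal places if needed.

MRS = (y−5)/(x−8). Tangency with P_x/P_y gives y−5 = (P_x/P_y)·(x−8).
After buying the subsistence bundle (8, 5), a share 0.5 of the remaining income goes to x: x* = 8 + 0.5·(M − 8P_x − 5P_y)/P_x.
Discretionary income = 242 − 8·12.4 − 5·18.32 = 51.2; x* = 8 + 0.5·51.2/12.4 = 10.0645; y* = 5 + 0.5·51.2/18.32 = 6.3974.
Utility at the optimum: U(10.0645, 6.3974) = 1.6985.

V = 1.6985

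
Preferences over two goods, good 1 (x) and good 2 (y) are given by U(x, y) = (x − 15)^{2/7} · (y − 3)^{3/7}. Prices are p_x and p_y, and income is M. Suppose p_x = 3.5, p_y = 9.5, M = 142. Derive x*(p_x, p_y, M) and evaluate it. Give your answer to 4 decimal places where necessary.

Let x' = x−15, y' = y−3. MRS = (2/3)·y'/x' = p_x/p_y.
After buying the subsistence bundle (15, 3), a share 0.4 of the remaining income goes to x: x* = 15 + 0.4·(M − 15p_x − 3p_y)/p_x.
Discretionary income = 142 − 15·3.5 − 3·9.5 = 61; x* = 15 + 0.4·61/3.5 = 21.9714.

x* = 21.9714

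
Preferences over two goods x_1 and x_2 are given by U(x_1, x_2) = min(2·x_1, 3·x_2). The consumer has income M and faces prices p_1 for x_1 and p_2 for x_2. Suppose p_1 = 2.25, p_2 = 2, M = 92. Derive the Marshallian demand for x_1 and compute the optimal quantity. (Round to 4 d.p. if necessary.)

x_1* = 25.6744

With perfect complements, no substitution: consume in ratio x_1:x_2 = 3:2.
Budget: p_1·x_1 + p_2·(2/3)·x_1 = M, so (3·p_1 + 2·p_2)·x_1 = 3·M.
Demand: x_1*(p_1,p_2,M) = 3·M/(3·p_1 + 2·p_2), x_2* = 2·M/(3·p_1 + 2·p_2).
Here 3·2.25 + 2·2 = 10.75, giving x_1* = 25.6744.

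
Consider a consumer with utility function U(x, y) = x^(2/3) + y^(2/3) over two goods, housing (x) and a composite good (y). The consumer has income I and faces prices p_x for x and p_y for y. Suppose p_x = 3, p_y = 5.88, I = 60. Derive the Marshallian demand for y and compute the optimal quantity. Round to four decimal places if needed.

y* = 2.1076

MU_x ∝ x^(-1/3), MU_y ∝ y^(-1/3), so MRS = (y/x)^(1/3) = p_x/p_y.
Solve for the ratio: y/x = [p_x/p_y]^(3).
Substitute y = (y/x)·x into the budget: x* = I/(p_x + p_y·(y/x)).
Numerically y/x = 0.13281, so x* = 60/(3 + 5.88·0.13281) = 15.8691 and y* = 0.13281·15.8691 = 2.1076.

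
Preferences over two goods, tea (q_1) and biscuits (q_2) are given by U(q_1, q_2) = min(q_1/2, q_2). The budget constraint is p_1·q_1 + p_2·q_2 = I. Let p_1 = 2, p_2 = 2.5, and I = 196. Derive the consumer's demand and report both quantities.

q_1* = 60.3077, q_2* = 30.1538

With perfect complements, no substitution: consume in ratio q_1:q_2 = 2:1.
Budget: p_1·q_1 + p_2·(1/2)·q_1 = I, so (2·p_1 + p_2)·q_1 = 2·I.
Demand: q_1*(p_1,p_2,I) = 2·I/(2·p_1 + p_2), q_2* = I/(2·p_1 + p_2).
Here 2·2 + 2.5 = 6.5, giving q_1* = 60.3077 and q_2* = 30.1538.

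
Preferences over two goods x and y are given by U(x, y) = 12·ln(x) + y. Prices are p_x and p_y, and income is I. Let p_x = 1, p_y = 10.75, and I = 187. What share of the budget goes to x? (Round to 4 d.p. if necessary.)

Set MRS = p_x/p_y: (12/x)/1 = p_x/p_y.
So x*(p_x,p_y) = 12·p_y/p_x, independent of income; and y* = (I − 12·p_y)/p_y.
At the given prices: x* = 12·10.75/1 = 129, and y* = 5.3953.
Expenditure on x: 1·129 = 129; share = 0.6898.

share on x = 0.6898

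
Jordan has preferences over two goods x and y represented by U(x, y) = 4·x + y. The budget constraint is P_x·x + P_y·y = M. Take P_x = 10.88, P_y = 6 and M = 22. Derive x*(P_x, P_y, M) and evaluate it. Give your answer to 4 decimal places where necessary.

Linear utility — the consumer picks whichever good has higher MU/price: 4/10.88 = 0.3676 vs 1/6 = 0.1667.
x gives more utility per dollar, so spend all income on x: x* = M/P_x, y* = 0.
Numerically: x* = 2.0221, y* = 0.

x* = 2.0221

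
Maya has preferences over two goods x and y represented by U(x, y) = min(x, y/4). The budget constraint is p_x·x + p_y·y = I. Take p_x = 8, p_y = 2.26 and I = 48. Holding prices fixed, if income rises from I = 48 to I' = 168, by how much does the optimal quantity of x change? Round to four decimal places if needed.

Leontief preferences: the optimum is at the kink where x/1 = y/4, i.e. y = 4·x.
Budget: p_x·x + p_y·4·x = I, so (p_x + 4·p_y)·x = I.
Demand: x*(p_x,p_y,I) = I/(p_x + 4·p_y), y* = 4·I/(p_x + 4·p_y).
Here 8 + 4·2.26 = 17.04, giving x* = 2.8169.
At I' = 168: x* = 9.8592. Change: 9.8592 − 2.8169 = 7.0423.

Δx* = 7.0423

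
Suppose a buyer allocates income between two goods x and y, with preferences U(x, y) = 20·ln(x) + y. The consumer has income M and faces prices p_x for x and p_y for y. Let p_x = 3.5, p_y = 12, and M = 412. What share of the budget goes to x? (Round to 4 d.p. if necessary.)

share on x = 0.5825

At the given prices: x* = 20·12/3.5 = 68.5714, and y* = 14.3333.
Expenditure on x: 3.5·68.5714 = 240; share = 0.5825.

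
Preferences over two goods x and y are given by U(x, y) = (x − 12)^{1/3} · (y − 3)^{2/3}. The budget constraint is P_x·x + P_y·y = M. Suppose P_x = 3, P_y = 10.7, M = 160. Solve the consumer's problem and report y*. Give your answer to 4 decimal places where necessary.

This is Cobb-Douglas in (x−12, y−3): tangency gives 1/3·P_y·(y−3) = 2/3·P_x·(x−12).
After buying the subsistence bundle (12, 3), a share 1/3 of the remaining income goes to x: x* = 12 + 1/3·(M − 12P_x − 3P_y)/P_x.
Discretionary income = 160 − 12·3 − 3·10.7 = 91.9; y* = 3 + 2/3·91.9/10.7 = 8.7259.

y* = 8.7259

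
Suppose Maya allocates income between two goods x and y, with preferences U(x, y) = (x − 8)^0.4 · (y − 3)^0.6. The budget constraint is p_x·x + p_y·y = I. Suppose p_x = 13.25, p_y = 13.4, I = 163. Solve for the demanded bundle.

x* = 8.5072, y* = 3.7522

MRS = (2/3)·(y−3)/(x−8). Tangency with p_x/p_y gives y−3 = (3/2)·(p_x/p_y)·(x−8).
After buying the subsistence bundle (8, 3), a share 0.4 of the remaining income goes to x: x* = 8 + 0.4·(I − 8p_x − 3p_y)/p_x.
Discretionary income = 163 − 8·13.25 − 3·13.4 = 16.8; x* = 8 + 0.4·16.8/13.25 = 8.5072; y* = 3 + 0.6·16.8/13.4 = 3.7522.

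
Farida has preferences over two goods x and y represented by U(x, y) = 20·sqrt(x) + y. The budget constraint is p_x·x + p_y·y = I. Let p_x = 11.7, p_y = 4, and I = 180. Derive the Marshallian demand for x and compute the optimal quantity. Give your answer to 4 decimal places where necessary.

x* = 11.6882

Utility is quasi-linear in y; the FOC for x is 10/√x = p_x/p_y.
Thus x* = (10·p_y/p_x)² — independent of I — with the rest of income spent on y.
Plugging in: x* = (10·4/11.7)² = 11.6882.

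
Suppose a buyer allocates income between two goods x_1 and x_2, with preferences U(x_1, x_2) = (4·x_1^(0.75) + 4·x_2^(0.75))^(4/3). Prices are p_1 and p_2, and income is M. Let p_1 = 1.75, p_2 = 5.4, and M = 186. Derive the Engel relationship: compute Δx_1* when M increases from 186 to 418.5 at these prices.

Δx_1* = 128.4841

MRS = MU_x_1/MU_x_2 = (x_2/x_1)^(0.25). Set equal to p_1/p_2.
Hence x_2/x_1 = (p_1/p_2)^(1/(0.25)), i.e. raised to the 4 power.
With the ratio pinned down, the budget gives x_1* = M/(p_1 + p_2·(x_2/x_1)) and x_2* = (x_2/x_1)·x_1*.
Numerically x_2/x_1 = 0.01103, so x_1* = 186/(1.75 + 5.4·0.01103) = 102.7873.
At M' = 418.5: x_1* = 231.2714. Change: 231.2714 − 102.7873 = 128.4841.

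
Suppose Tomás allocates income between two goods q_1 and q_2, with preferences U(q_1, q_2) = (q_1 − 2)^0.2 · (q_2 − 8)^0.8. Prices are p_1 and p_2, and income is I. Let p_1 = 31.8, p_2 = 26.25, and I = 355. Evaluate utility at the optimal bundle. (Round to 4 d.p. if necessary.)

This is Cobb-Douglas in (q_1−2, q_2−8): tangency gives 0.2·p_2·(q_2−8) = 0.8·p_1·(q_1−2).
Substituting into the budget: q_1* = 2 + 0.2·(I − 2·p_1 − 8·p_2)/p_1, and q_2* = 8 + 0.8·(…)/p_2.
Discretionary income = 355 − 2·31.8 − 8·26.25 = 81.4; q_1* = 2 + 0.2·81.4/31.8 = 2.5119; q_2* = 8 + 0.8·81.4/26.25 = 10.4808.
Utility at the optimum: U(2.5119, 10.4808) = 1.8093.

V = 1.8093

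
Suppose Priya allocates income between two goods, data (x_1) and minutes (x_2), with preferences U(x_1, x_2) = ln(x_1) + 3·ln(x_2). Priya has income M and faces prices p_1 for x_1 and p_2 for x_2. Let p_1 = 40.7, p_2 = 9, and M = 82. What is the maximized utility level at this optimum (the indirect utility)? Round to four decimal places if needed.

MU_x_1/MU_x_2 = (x_2)/(3·x_1); tangency sets this equal to p_1/p_2.
Rearranging, p_2·x_2 = 3·p_1·x_1. Substituting into the budget gives p_1·x_1·(1 + 3) = M.
Demand: x_1*(p_1,p_2,M) = 0.25·M/p_1 and x_2* = 0.75·M/p_2.
At p_1=40.7, p_2=9, M=82: x_1* = 0.25·82/40.7 = 0.5037, x_2* = 6.8333.
Utility at the optimum: U(0.5037, 6.8333) = 5.0796.

V = 5.0796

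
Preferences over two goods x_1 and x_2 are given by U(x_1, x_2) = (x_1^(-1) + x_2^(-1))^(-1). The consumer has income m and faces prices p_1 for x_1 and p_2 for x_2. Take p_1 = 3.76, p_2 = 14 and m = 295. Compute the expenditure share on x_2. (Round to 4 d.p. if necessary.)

From the CES first-order condition, (x_2/x_1)^(2) = p_1/p_2.
Solve for the ratio: x_2/x_1 = [p_1/p_2]^(0.5).
With the ratio pinned down, the budget gives x_1* = m/(p_1 + p_2·(x_2/x_1)) and x_2* = (x_2/x_1)·x_1*.
Numerically x_2/x_1 = 0.518239, so x_1* = 295/(3.76 + 14·0.518239) = 26.7808 and x_2* = 0.518239·26.7808 = 13.8789.
Expenditure on x_2: 14·13.8789 = 194.3041; share = 0.6587.

share on x_2 = 0.6587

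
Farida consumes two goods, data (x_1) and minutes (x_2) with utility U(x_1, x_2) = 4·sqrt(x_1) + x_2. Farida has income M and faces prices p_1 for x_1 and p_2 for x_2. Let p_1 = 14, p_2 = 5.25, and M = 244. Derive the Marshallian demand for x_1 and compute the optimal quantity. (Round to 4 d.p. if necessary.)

x_1* = 0.5625

Set MRS = p_1/p_2: 2·x_1^(−1/2) = p_1/p_2.
Thus x_1* = (2·p_2/p_1)² — independent of M — with the rest of income spent on x_2.
Plugging in: x_1* = (2·5.25/14)² = 0.5625.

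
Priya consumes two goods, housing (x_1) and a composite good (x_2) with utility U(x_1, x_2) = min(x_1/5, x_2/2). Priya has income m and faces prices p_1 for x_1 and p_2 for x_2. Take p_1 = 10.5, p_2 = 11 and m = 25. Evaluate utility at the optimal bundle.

With perfect complements, no substitution: consume in ratio x_1:x_2 = 5:2.
Budget: p_1·x_1 + p_2·(2/5)·x_1 = m, so (5·p_1 + 2·p_2)·x_1 = 5·m.
Demand: x_1*(p_1,p_2,m) = 5·m/(5·p_1 + 2·p_2), x_2* = 2·m/(5·p_1 + 2·p_2).
Here 5·10.5 + 2·11 = 74.5, giving x_1* = 1.6779 and x_2* = 0.6711.
Utility at the optimum: U(1.6779, 0.6711) = 0.3356.

V = 0.3356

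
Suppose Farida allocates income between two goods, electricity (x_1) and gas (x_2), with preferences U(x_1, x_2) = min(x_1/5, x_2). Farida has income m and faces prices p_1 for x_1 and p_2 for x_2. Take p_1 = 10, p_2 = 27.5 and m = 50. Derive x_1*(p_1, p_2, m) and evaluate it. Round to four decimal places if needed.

With perfect complements, no substitution: consume in ratio x_1:x_2 = 5:1.
Budget: p_1·x_1 + p_2·(1/5)·x_1 = m, so (5·p_1 + p_2)·x_1 = 5·m.
Demand: x_1*(p_1,p_2,m) = 5·m/(5·p_1 + p_2), x_2* = m/(5·p_1 + p_2).
Here 5·10 + 27.5 = 77.5, giving x_1* = 3.2258.

x_1* = 3.2258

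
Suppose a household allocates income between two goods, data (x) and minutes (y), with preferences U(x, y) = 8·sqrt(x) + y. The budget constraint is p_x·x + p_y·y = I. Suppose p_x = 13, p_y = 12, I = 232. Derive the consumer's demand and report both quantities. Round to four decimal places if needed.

Solve: √x = 4·p_y/p_x, so x*(p_x,p_y) = (4·p_y/p_x)², and y* = (I − p_x·x*)/p_y.
Plugging in: x* = (4·12/13)² = 13.6331, y* = 4.5641.

x* = 13.6331, y* = 4.5641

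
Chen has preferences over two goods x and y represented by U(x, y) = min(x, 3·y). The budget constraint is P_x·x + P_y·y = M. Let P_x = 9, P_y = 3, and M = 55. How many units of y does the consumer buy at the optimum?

y* = 1.8333

Demand: x*(P_x,P_y,M) = 3·M/(3·P_x + P_y), y* = M/(3·P_x + P_y).
Here 3·9 + 3 = 30, giving y* = 1.8333.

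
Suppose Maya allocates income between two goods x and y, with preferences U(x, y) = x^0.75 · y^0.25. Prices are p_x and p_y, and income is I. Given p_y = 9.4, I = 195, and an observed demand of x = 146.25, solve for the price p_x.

p_x = 1

MU_x/MU_y = (0.75·y)/(0.25·x); tangency sets this equal to p_x/p_y.
So 0.75·p_y·y = 0.25·p_x·x; combined with the budget, a share 0.75 of income goes to x.
Demand: x*(p_x,p_y,I) = 0.75·I/p_x and y* = 0.25·I/p_y.
Set x* = 146.25 in the demand function and solve for p_x: p_x = 1.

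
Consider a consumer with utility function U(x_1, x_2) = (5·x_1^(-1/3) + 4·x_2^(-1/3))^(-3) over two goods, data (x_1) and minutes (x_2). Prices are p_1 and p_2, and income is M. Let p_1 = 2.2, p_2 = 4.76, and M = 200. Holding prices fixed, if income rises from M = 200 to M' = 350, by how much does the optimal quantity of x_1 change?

With the ratio pinned down, the budget gives x_1* = M/(p_1 + p_2·(x_2/x_1)) and x_2* = (x_2/x_1)·x_1*.
Numerically x_2/x_1 = 0.474165, so x_1* = 200/(2.2 + 4.76·0.474165) = 44.873.
At M' = 350: x_1* = 78.5277. Change: 78.5277 − 44.873 = 33.6547.

Δx_1* = 33.6547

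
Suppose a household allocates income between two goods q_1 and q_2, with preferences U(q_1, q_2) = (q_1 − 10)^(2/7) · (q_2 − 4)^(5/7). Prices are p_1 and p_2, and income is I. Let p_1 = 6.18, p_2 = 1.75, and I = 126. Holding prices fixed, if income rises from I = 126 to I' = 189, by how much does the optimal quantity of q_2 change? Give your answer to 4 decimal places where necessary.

Δq_2* = 25.7143

Substituting into the budget: q_1* = 10 + 2/7·(I − 10·p_1 − 4·p_2)/p_1, and q_2* = 4 + 5/7·(…)/p_2.
Discretionary income = 126 − 10·6.18 − 4·1.75 = 57.2; q_2* = 4 + 5/7·57.2/1.75 = 27.3469.
At I' = 189: q_2* = 53.0612. Change: 53.0612 − 27.3469 = 25.7143.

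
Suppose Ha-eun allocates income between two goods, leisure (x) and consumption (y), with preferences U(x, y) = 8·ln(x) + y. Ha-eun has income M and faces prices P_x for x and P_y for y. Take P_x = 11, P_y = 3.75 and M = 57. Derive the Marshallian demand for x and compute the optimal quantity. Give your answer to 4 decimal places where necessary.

MU_x = 8/x, MU_y = 1. Tangency: 8/x = P_x/P_y.
So x*(P_x,P_y) = 8·P_y/P_x, independent of income; and y* = (M − 8·P_y)/P_y.
At the given prices: x* = 8·3.75/11 = 2.7273.

x* = 2.7273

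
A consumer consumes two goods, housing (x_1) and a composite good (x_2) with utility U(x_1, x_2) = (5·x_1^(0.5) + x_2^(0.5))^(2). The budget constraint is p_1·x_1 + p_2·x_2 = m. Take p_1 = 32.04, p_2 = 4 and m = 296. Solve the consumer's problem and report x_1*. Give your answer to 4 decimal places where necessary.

x_1* = 6.9967

From the CES first-order condition, 5·(x_2/x_1)^(0.5) = p_1/p_2.
Solve for the ratio: x_2/x_1 = [(1/5)·p_1/p_2]^(2).
Substitute x_2 = (x_2/x_1)·x_1 into the budget: x_1* = m/(p_1 + p_2·(x_2/x_1)).
Numerically x_2/x_1 = 2.566404, so x_1* = 296/(32.04 + 4·2.566404) = 6.9967.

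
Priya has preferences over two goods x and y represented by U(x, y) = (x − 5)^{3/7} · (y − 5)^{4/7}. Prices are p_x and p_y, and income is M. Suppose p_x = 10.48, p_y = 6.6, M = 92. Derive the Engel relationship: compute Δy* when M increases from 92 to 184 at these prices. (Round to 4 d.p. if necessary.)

Δy* = 7.9654

Let x' = x−5, y' = y−5. MRS = (3/4)·y'/x' = p_x/p_y.
Substituting into the budget: x* = 5 + 3/7·(M − 5·p_x − 5·p_y)/p_x, and y* = 5 + 4/7·(…)/p_y.
Discretionary income = 92 − 5·10.48 − 5·6.6 = 6.6; y* = 5 + 4/7·6.6/6.6 = 5.5714.
At M' = 184: y* = 13.5368. Change: 13.5368 − 5.5714 = 7.9654.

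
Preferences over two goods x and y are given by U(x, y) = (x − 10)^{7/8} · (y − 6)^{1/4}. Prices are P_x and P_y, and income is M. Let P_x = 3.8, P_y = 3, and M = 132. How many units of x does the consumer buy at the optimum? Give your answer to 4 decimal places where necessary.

x* = 25.5556

This is Cobb-Douglas in (x−10, y−6): tangency gives 0.875·P_y·(y−6) = 0.25·P_x·(x−10).
After buying the subsistence bundle (10, 6), a share 7/9 of the remaining income goes to x: x* = 10 + 7/9·(M − 10P_x − 6P_y)/P_x.
Discretionary income = 132 − 10·3.8 − 6·3 = 76; x* = 10 + 7/9·76/3.8 = 25.5556.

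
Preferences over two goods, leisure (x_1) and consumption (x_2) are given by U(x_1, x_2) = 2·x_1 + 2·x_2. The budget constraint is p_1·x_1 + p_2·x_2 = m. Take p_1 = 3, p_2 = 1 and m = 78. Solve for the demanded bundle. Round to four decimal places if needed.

Linear utility — the consumer picks whichever good has higher MU/price: 2/3 = 0.6667 vs 2/1 = 2.
x_2 gives more utility per dollar, so spend all income on x_2: x_2* = m/p_2, x_1* = 0.
Numerically: x_1* = 0, x_2* = 78.

x_1* = 0, x_2* = 78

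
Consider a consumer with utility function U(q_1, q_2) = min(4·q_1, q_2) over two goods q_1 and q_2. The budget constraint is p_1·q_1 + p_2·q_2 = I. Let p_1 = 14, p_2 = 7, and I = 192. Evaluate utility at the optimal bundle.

V = 18.2857

Leontief preferences: the optimum is at the kink where q_1/1 = q_2/4, i.e. q_2 = 4·q_1.
Budget: p_1·q_1 + p_2·4·q_1 = I, so (p_1 + 4·p_2)·q_1 = I.
Demand: q_1*(p_1,p_2,I) = I/(p_1 + 4·p_2), q_2* = 4·I/(p_1 + 4·p_2).
Here 14 + 4·7 = 42, giving q_1* = 4.5714 and q_2* = 18.2857.
Utility at the optimum: U(4.5714, 18.2857) = 18.2857.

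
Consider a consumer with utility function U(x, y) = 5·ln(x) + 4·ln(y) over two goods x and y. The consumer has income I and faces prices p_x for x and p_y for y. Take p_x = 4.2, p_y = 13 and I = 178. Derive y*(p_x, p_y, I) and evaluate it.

Tangency: MRS = (5/4)·y/x = p_x/p_y.
Rearranging, p_y·y = (4/5)·p_x·x. Substituting into the budget gives p_x·x·(1 + (4/5)) = I.
Demand: x*(p_x,p_y,I) = 5/9·I/p_x and y* = 4/9·I/p_y.
At p_x=4.2, p_y=13, I=178: y* = 4/9·178/13 = 6.0855.

y* = 6.0855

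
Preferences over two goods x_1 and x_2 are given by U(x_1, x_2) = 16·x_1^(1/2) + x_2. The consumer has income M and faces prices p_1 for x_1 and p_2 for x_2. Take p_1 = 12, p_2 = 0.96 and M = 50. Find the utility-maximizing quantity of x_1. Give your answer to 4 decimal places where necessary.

x_1* = 0.4096

MU_x_1 = 8/√x_1, MU_x_2 = 1. Tangency: 8/√x_1 = p_1/p_2.
Thus x_1* = (8·p_2/p_1)² — independent of M — with the rest of income spent on x_2.
Plugging in: x_1* = (8·0.96/12)² = 0.4096.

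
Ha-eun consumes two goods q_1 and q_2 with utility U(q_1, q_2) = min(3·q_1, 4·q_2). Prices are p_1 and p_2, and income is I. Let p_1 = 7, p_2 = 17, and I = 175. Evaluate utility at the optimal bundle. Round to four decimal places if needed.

V = 26.5823

Leontief preferences: the optimum is at the kink where q_1/4 = q_2/3, i.e. q_2 = (3/4)·q_1.
Budget: p_1·q_1 + p_2·(3/4)·q_1 = I, so (4·p_1 + 3·p_2)·q_1 = 4·I.
Demand: q_1*(p_1,p_2,I) = 4·I/(4·p_1 + 3·p_2), q_2* = 3·I/(4·p_1 + 3·p_2).
Here 4·7 + 3·17 = 79, giving q_1* = 8.8608 and q_2* = 6.6456.
Utility at the optimum: U(8.8608, 6.6456) = 26.5823.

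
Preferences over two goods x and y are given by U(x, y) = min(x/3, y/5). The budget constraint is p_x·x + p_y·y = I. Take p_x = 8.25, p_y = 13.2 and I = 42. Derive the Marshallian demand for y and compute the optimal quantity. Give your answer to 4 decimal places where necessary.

With perfect complements, no substitution: consume in ratio x:y = 3:5.
Budget: p_x·x + p_y·(5/3)·x = I, so (3·p_x + 5·p_y)·x = 3·I.
Demand: x*(p_x,p_y,I) = 3·I/(3·p_x + 5·p_y), y* = 5·I/(3·p_x + 5·p_y).
Here 3·8.25 + 5·13.2 = 90.75, giving y* = 2.314.

y* = 2.314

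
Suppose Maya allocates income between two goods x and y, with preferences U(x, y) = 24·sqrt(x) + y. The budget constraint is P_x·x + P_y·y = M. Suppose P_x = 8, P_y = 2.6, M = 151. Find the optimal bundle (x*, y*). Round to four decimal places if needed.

Utility is quasi-linear in y; the FOC for x is 12/√x = P_x/P_y.
Solve: √x = 12·P_y/P_x, so x*(P_x,P_y) = (12·P_y/P_x)², and y* = (M − P_x·x*)/P_y.
Plugging in: x* = (12·2.6/8)² = 15.21, y* = 11.2769.

x* = 15.21, y* = 11.2769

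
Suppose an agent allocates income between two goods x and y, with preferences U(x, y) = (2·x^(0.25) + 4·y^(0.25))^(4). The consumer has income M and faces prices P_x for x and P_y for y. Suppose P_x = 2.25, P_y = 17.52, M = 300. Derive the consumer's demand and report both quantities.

MRS = MU_x/MU_y = (1/2)·(y/x)^(0.75). Set equal to P_x/P_y.
Hence y/x = (2·P_x/P_y)^(1/(0.75)), i.e. raised to the 4/3 power.
Substitute y = (y/x)·x into the budget: x* = M/(P_x + P_y·(y/x)).
Numerically y/x = 0.163269, so x* = 300/(2.25 + 17.52·0.163269) = 58.7029 and y* = 0.163269·58.7029 = 9.5844.

x* = 58.7029, y* = 9.5844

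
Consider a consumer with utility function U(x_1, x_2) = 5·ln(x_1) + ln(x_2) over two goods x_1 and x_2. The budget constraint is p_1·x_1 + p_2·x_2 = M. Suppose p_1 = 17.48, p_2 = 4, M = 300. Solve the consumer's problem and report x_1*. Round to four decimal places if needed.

Tangency: MRS = 5·x_2/x_1 = p_1/p_2.
So 5·p_2·x_2 = p_1·x_1; combined with the budget, a share 5/6 of income goes to x_1.
Demand: x_1*(p_1,p_2,M) = 5/6·M/p_1 and x_2* = 1/6·M/p_2.
At p_1=17.48, p_2=4, M=300: x_1* = 5/6·300/17.48 = 14.3021.

x_1* = 14.3021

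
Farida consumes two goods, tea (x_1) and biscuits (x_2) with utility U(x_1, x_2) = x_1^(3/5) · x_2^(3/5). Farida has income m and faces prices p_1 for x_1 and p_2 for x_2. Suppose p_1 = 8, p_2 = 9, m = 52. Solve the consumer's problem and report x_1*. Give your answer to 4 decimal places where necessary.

MU_x_1/MU_x_2 = (0.6·x_2)/(0.6·x_1); tangency sets this equal to p_1/p_2.
Rearranging, p_2·x_2 = p_1·x_1. Substituting into the budget gives p_1·x_1·(1 + 1) = m.
Demand: x_1*(p_1,p_2,m) = 0.5·m/p_1 and x_2* = 0.5·m/p_2.
At p_1=8, p_2=9, m=52: x_1* = 0.5·52/8 = 3.25.

x_1* = 3.25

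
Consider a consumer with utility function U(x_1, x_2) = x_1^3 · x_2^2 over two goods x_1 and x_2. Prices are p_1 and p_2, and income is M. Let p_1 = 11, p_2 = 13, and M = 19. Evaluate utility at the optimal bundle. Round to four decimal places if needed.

The MRS is (3/2)·x_2/x_1. Set MRS = p_1/p_2.
Rearranging, p_2·x_2 = (2/3)·p_1·x_1. Substituting into the budget gives p_1·x_1·(1 + (2/3)) = M.
Demand: x_1*(p_1,p_2,M) = 0.6·M/p_1 and x_2* = 0.4·M/p_2.
At p_1=11, p_2=13, M=19: x_1* = 0.6·19/11 = 1.0364, x_2* = 0.5846.
Utility at the optimum: U(1.0364, 0.5846) = 0.3804.

V = 0.3804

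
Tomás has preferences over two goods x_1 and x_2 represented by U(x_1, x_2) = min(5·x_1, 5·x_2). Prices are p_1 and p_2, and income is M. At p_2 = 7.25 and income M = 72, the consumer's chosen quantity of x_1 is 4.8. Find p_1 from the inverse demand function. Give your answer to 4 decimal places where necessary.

p_1 = 7.75

Leontief preferences: the optimum is at the kink where x_1/5 = x_2/5, i.e. x_2 = x_1.
Budget: p_1·x_1 + p_2·x_1 = M, so (5·p_1 + 5·p_2)·x_1 = 5·M.
Demand: x_1*(p_1,p_2,M) = 5·M/(5·p_1 + 5·p_2), x_2* = 5·M/(5·p_1 + 5·p_2).
Set x_1* = 4.8 in the demand function and solve for p_1: p_1 = 7.75.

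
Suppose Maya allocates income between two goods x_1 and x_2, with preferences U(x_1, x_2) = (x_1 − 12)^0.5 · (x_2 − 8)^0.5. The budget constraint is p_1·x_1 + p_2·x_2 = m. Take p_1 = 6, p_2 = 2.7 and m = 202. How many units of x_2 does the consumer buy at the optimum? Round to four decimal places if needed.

MRS = (x_2−8)/(x_1−12). Tangency with p_1/p_2 gives x_2−8 = (p_1/p_2)·(x_1−12).
After buying the subsistence bundle (12, 8), a share 0.5 of the remaining income goes to x_1: x_1* = 12 + 0.5·(m − 12p_1 − 8p_2)/p_1.
Discretionary income = 202 − 12·6 − 8·2.7 = 108.4; x_2* = 8 + 0.5·108.4/2.7 = 28.0741.

x_2* = 28.0741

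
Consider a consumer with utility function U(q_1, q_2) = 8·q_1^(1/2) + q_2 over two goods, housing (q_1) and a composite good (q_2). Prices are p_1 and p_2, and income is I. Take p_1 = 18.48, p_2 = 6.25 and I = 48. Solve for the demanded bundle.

q_1* = 1.8301, q_2* = 2.2687

Thus q_1* = (4·p_2/p_1)² — independent of I — with the rest of income spent on q_2.
Plugging in: q_1* = (4·6.25/18.48)² = 1.8301, q_2* = 2.2687.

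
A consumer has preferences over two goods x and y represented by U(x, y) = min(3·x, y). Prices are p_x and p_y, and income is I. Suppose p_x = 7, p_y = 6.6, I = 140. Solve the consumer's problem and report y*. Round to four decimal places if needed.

y* = 15.6716

With perfect complements, no substitution: consume in ratio x:y = 1:3.
Budget: p_x·x + p_y·3·x = I, so (p_x + 3·p_y)·x = I.
Demand: x*(p_x,p_y,I) = I/(p_x + 3·p_y), y* = 3·I/(p_x + 3·p_y).
Here 7 + 3·6.6 = 26.8, giving y* = 15.6716.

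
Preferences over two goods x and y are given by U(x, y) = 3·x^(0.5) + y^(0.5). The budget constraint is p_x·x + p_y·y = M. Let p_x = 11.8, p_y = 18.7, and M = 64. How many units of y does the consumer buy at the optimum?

y* = 0.2242

Numerically y/x = 0.044242, so x* = 64/(11.8 + 18.7·0.044242) = 5.0684 and y* = 0.044242·5.0684 = 0.2242.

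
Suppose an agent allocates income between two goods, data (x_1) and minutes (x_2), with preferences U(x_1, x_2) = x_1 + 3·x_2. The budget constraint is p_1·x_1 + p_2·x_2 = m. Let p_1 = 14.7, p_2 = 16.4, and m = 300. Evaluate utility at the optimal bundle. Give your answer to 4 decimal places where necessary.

V = 54.878

x_2 gives more utility per dollar, so spend all income on x_2: x_2* = m/p_2, x_1* = 0.
Numerically: x_1* = 0, x_2* = 18.2927.
Utility at the optimum: U(0, 18.2927) = 54.878.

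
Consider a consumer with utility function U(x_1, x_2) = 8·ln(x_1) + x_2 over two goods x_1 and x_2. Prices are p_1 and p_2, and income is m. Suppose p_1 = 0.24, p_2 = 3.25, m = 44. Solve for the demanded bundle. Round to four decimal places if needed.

x_1* = 108.3333, x_2* = 5.5385

Set MRS = p_1/p_2: (8/x_1)/1 = p_1/p_2.
So x_1*(p_1,p_2) = 8·p_2/p_1, independent of income; and x_2* = (m − 8·p_2)/p_2.
At the given prices: x_1* = 8·3.25/0.24 = 108.3333, and x_2* = 5.5385.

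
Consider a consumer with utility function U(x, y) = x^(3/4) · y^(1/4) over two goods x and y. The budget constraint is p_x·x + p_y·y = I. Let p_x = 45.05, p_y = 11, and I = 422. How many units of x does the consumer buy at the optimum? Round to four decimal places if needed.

Demand: x*(p_x,p_y,I) = 0.75·I/p_x and y* = 0.25·I/p_y.
At p_x=45.05, p_y=11, I=422: x* = 0.75·422/45.05 = 7.0255.

x* = 7.0255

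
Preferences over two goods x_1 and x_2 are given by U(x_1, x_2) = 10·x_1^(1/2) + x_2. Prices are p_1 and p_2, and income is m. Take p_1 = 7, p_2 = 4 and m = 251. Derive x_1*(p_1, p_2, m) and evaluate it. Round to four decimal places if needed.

Plugging in: x_1* = (5·4/7)² = 8.1633.

x_1* = 8.1633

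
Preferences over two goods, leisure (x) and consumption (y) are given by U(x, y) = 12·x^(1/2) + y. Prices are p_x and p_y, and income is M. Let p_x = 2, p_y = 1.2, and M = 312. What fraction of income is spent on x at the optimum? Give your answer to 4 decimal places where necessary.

MU_x = 6/√x, MU_y = 1. Tangency: 6/√x = p_x/p_y.
Solve: √x = 6·p_y/p_x, so x*(p_x,p_y) = (6·p_y/p_x)², and y* = (M − p_x·x*)/p_y.
Plugging in: x* = (6·1.2/2)² = 12.96, y* = 238.4.
Expenditure on x: 2·12.96 = 25.92; share = 0.0831.

share on x = 0.0831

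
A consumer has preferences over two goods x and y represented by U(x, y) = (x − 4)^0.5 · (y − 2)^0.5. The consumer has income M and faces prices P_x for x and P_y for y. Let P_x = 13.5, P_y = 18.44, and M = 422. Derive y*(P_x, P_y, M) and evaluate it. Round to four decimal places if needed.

MRS = (y−2)/(x−4). Tangency with P_x/P_y gives y−2 = (P_x/P_y)·(x−4).
Substituting into the budget: x* = 4 + 0.5·(M − 4·P_x − 2·P_y)/P_x, and y* = 2 + 0.5·(…)/P_y.
Discretionary income = 422 − 4·13.5 − 2·18.44 = 331.12; y* = 2 + 0.5·331.12/18.44 = 10.9783.

y* = 10.9783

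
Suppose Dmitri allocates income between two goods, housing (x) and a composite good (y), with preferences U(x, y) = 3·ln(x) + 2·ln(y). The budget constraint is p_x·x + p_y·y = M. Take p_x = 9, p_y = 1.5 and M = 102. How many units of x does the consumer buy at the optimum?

The MRS is (3/2)·y/x. Set MRS = p_x/p_y.
So 3·p_y·y = 2·p_x·x; combined with the budget, a share 0.6 of income goes to x.
Demand: x*(p_x,p_y,M) = 0.6·M/p_x and y* = 0.4·M/p_y.
At p_x=9, p_y=1.5, M=102: x* = 0.6·102/9 = 6.8.

x* = 6.8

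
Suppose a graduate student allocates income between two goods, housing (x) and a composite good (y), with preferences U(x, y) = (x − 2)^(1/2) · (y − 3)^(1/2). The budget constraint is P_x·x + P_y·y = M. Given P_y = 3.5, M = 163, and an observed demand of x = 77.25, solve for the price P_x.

P_x = 1

Let x' = x−2, y' = y−3. MRS = y'/x' = P_x/P_y.
After buying the subsistence bundle (2, 3), a share 0.5 of the remaining income goes to x: x* = 2 + 0.5·(M − 2P_x − 3P_y)/P_x.
Set x* = 77.25 in the demand function and solve for P_x: P_x = 1.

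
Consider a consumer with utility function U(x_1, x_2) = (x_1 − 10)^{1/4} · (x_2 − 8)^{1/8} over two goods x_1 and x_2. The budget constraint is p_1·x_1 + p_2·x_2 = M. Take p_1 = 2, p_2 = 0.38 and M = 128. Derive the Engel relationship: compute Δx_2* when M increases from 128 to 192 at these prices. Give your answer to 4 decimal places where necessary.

Δx_2* = 56.1404

Substituting into the budget: x_1* = 10 + 2/3·(M − 10·p_1 − 8·p_2)/p_1, and x_2* = 8 + 1/3·(…)/p_2.
Discretionary income = 128 − 10·2 − 8·0.38 = 104.96; x_2* = 8 + 1/3·104.96/0.38 = 100.0702.
At M' = 192: x_2* = 156.2105. Change: 156.2105 − 100.0702 = 56.1404.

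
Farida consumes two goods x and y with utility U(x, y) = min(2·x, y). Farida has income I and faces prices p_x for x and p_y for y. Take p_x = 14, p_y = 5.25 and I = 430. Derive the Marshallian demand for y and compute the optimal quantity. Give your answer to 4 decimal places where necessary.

With perfect complements, no substitution: consume in ratio x:y = 1:2.
Budget: p_x·x + p_y·2·x = I, so (p_x + 2·p_y)·x = I.
Demand: x*(p_x,p_y,I) = I/(p_x + 2·p_y), y* = 2·I/(p_x + 2·p_y).
Here 14 + 2·5.25 = 24.5, giving y* = 35.102.

y* = 35.102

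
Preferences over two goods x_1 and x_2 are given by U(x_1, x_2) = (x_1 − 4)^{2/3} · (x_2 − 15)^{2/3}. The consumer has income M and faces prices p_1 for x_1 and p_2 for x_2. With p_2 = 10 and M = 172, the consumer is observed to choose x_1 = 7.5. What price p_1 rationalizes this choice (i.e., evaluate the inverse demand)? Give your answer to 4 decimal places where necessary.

Let x_1' = x_1−4, x_2' = x_2−15. MRS = x_2'/x_1' = p_1/p_2.
After buying the subsistence bundle (4, 15), a share 0.5 of the remaining income goes to x_1: x_1* = 4 + 0.5·(M − 4p_1 − 15p_2)/p_1.
Set x_1* = 7.5 in the demand function and solve for p_1: p_1 = 2.

p_1 = 2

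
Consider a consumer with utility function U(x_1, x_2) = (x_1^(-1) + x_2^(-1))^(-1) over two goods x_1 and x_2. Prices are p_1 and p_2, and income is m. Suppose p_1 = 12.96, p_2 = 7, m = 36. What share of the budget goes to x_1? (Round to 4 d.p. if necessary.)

MU_x_1 ∝ x_1^(-2), MU_x_2 ∝ x_2^(-2), so MRS = (x_2/x_1)^(2) = p_1/p_2.
Solve for the ratio: x_2/x_1 = [p_1/p_2]^(0.5).
Substitute x_2 = (x_2/x_1)·x_1 into the budget: x_1* = m/(p_1 + p_2·(x_2/x_1)).
Numerically x_2/x_1 = 1.360672, so x_1* = 36/(12.96 + 7·1.360672) = 1.6011 and x_2* = 1.360672·1.6011 = 2.1786.
Expenditure on x_1: 12.96·1.6011 = 20.7501; share = 0.5764.

share on x_1 = 0.5764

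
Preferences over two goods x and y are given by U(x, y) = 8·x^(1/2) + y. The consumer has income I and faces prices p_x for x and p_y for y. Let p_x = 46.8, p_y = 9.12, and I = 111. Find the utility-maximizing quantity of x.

x* = 0.6076

Utility is quasi-linear in y; the FOC for x is 4/√x = p_x/p_y.
Thus x* = (4·p_y/p_x)² — independent of I — with the rest of income spent on y.
Plugging in: x* = (4·9.12/46.8)² = 0.6076.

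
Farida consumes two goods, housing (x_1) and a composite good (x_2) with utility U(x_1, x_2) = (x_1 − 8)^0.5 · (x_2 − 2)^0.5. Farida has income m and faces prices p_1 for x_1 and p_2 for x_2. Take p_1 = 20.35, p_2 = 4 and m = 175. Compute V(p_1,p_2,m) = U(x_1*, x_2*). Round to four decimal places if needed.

Let x_1' = x_1−8, x_2' = x_2−2. MRS = x_2'/x_1' = p_1/p_2.
After buying the subsistence bundle (8, 2), a share 0.5 of the remaining income goes to x_1: x_1* = 8 + 0.5·(m − 8p_1 − 2p_2)/p_1.
Discretionary income = 175 − 8·20.35 − 2·4 = 4.2; x_1* = 8 + 0.5·4.2/20.35 = 8.1032; x_2* = 2 + 0.5·4.2/4 = 2.525.
Utility at the optimum: U(8.1032, 2.525) = 0.2328.

V = 0.2328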